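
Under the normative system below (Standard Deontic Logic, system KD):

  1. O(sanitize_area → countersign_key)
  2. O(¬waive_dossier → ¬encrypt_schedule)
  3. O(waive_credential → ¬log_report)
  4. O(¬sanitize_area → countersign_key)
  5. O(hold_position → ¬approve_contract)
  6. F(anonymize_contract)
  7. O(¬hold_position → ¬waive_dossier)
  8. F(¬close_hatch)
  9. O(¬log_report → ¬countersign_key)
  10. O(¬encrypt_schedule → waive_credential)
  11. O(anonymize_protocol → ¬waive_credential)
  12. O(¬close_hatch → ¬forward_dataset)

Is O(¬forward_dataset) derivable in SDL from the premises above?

Premise 12 is O(¬close_hatch → ¬forward_dataset), but O(¬close_hatch) is not derivable from the premises, so it does not yield O(¬forward_dataset).
No other premise forces O(¬forward_dataset). An ideal world satisfying every premise can still have ¬forward_dataset false, so O(¬forward_dataset) is not derivable.

No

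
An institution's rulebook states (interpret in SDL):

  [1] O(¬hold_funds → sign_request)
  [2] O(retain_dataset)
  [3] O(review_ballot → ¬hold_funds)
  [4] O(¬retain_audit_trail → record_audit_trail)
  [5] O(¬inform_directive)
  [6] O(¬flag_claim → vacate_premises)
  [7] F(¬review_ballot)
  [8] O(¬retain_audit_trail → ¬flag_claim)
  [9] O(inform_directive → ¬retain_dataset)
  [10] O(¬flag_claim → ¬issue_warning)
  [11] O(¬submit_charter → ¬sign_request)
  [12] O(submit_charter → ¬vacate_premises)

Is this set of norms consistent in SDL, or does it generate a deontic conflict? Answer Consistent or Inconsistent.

Premise 9 is O(inform_directive → ¬retain_dataset), but O(inform_directive) is not derivable from the premises, so it does not yield O(¬retain_dataset).
So O(¬retain_dataset) is not derivable, and the apparent clash with O(retain_dataset) does not arise.
A world satisfying every obligation exists (e.g. flag_claim=true, hold_funds=false, inform_directive=false, issue_warning=false, record_audit_trail=false, retain_audit_trail=true, retain_dataset=true, review_ballot=true, sign_request=true, submit_charter=true, vacate_premises=false); no atom is both obligatory and forbidden, so the set is consistent.

Consistent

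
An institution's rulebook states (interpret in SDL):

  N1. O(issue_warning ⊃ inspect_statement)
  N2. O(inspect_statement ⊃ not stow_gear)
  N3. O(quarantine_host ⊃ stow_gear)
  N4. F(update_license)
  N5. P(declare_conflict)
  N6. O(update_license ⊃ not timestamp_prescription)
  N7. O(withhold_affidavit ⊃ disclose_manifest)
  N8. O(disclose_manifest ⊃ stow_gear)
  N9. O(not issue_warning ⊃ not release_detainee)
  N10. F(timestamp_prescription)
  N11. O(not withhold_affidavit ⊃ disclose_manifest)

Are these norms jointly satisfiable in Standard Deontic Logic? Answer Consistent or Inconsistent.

Premise 6 is O(update_license ⊃ not timestamp_prescription); even if O(not timestamp_prescription) held, inferring O(update_license) would be affirming the consequent — invalid.
So O(update_license) is not derivable, and the apparent clash with O(not update_license) does not arise.
A world satisfying every obligation exists (e.g. declare_conflict=false, disclose_manifest=true, inspect_statement=false, issue_warning=false, quarantine_host=false, release_detainee=false, stow_gear=true, timestamp_prescription=false, update_license=false, withhold_affidavit=false); no atom is both obligatory and forbidden, so the set is consistent.

Consistent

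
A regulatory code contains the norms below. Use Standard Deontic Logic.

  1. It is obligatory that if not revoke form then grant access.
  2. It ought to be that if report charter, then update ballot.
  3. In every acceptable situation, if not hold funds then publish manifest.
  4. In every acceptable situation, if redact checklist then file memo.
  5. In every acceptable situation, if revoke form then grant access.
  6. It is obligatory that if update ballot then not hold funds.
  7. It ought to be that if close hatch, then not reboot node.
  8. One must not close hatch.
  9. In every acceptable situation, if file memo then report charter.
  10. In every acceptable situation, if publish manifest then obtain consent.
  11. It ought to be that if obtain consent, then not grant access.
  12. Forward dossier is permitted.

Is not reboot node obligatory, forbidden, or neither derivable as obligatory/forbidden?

Neither

Premise 7 is O(close_hatch → ¬reboot_node), but O(close_hatch) is not derivable from the premises, so it does not yield O(¬reboot_node).
No premise or chain of K-axiom applications forces O(¬reboot_node), and none forces O(reboot_node). So ¬reboot_node is neither obligatory nor forbidden under these norms.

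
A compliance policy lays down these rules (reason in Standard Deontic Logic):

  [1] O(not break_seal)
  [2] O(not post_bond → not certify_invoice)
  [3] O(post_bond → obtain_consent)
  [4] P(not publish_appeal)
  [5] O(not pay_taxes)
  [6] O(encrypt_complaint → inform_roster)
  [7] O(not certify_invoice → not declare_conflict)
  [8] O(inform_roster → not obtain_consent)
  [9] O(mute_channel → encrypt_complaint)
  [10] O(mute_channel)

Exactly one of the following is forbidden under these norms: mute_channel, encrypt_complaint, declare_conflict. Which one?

declare_conflict

From premise 10 we have O(mute_channel).
From O(mute_channel) and premise 9, O(mute_channel → encrypt_complaint), we obtain O(encrypt_complaint).
Premise 6 is O(encrypt_complaint → inform_roster); since O(encrypt_complaint), deontic closure gives O(inform_roster).
Applying K to premise 8 (O(inform_roster → not obtain_consent)) and O(inform_roster) yields O(not obtain_consent).
The contrapositive of premise 3 (O(post_bond → obtain_consent)) is O(not obtain_consent → not post_bond), and O(not obtain_consent) is already established, so O(not post_bond).
Applying K to premise 2 (O(not post_bond → not certify_invoice)) and O(not post_bond) yields O(not certify_invoice).
Premise 7 is O(not certify_invoice → not declare_conflict); since O(not certify_invoice), deontic closure gives O(not declare_conflict).
So O(not declare_conflict) holds, i.e. declare_conflict is forbidden. None of the other listed options is forbidden under the premises.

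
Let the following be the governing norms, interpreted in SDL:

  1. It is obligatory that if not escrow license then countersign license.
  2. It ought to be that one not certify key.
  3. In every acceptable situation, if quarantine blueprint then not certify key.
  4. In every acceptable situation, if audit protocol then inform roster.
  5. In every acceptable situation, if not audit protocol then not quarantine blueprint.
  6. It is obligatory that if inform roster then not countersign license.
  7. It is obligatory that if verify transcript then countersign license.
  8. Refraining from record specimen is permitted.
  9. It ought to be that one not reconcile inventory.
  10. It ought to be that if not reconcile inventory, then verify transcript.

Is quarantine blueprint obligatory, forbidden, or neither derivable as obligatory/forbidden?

Premise 9 gives O(¬reconcile_inventory).
Applying K to premise 10 (O(¬reconcile_inventory → verify_transcript)) and O(¬reconcile_inventory) yields O(verify_transcript).
Premise 7 is O(verify_transcript → countersign_license); since O(verify_transcript), deontic closure gives O(countersign_license).
Premise 6 is O(inform_roster → ¬countersign_license); contrapositively O(countersign_license → ¬inform_roster). Since O(countersign_license) holds, K gives O(¬inform_roster).
Premise 4, O(audit_protocol → inform_roster), contraposes to O(¬inform_roster → ¬audit_protocol); with O(¬inform_roster) we get O(¬audit_protocol).
Applying K to premise 5 (O(¬audit_protocol → ¬quarantine_blueprint)) and O(¬audit_protocol) yields O(¬quarantine_blueprint).
Premises 1, 2, 3, 8 do not contribute to this derivation.
Thus O(¬quarantine_blueprint), which is F(quarantine_blueprint): quarantine_blueprint is forbidden.

Forbidden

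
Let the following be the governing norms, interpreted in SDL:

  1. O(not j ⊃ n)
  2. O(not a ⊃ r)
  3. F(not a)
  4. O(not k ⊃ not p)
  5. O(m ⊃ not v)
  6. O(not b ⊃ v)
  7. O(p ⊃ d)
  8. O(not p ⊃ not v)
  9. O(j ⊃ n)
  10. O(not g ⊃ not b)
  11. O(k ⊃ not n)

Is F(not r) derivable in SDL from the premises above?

Premise 2 is O(not a ⊃ r), but O(not a) is not derivable from the premises, so it does not yield O(r).
No other premise forces O(r). An ideal world satisfying every premise can still have not r true, so F(not r) is not derivable.

No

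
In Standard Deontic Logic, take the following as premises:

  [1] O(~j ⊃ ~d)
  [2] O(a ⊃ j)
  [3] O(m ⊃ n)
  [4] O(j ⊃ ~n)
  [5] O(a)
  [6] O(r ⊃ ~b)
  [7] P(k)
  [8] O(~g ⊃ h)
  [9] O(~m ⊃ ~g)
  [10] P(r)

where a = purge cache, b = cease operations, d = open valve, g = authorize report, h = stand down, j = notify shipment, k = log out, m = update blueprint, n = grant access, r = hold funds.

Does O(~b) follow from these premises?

Premise 6 is O(r ⊃ ~b), but O(r) is not derivable from the premises (the permission P(r) asserts only ~O(~r), not O(r)), so it does not yield O(~b).
No other premise forces O(~b). An ideal world satisfying every premise can still have ~b false, so O(~b) is not derivable.

No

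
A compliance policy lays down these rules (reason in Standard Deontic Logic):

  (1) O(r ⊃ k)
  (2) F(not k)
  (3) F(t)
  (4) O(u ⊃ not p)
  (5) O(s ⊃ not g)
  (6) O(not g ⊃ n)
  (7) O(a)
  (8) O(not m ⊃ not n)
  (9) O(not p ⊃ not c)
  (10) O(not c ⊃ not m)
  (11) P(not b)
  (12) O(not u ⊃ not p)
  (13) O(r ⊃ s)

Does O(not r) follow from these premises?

Premises 4 and 12 cover both cases: O(u ⊃ not p) and O(not u ⊃ not p). Since u ∨ not u is a tautology, O(not p) follows.
Applying K to premise 9 (O(not p ⊃ not c)) and O(not p) yields O(not c).
Premise 10 is O(not c ⊃ not m); since O(not c), deontic closure gives O(not m).
Premise 8 is O(not m ⊃ not n); since O(not m), deontic closure gives O(not n).
Premise 6 is O(not g ⊃ n); contrapositively O(not n ⊃ g). Since O(not n) holds, K gives O(g).
Premise 5, O(s ⊃ not g), contraposes to O(g ⊃ not s); with O(g) we get O(not s).
Premise 13, O(r ⊃ s), contraposes to O(not s ⊃ not r); with O(not s) we get O(not r).
Premises 1, 2, 3, 7, 11 do not contribute to this derivation.
So O(not r) follows.

Yes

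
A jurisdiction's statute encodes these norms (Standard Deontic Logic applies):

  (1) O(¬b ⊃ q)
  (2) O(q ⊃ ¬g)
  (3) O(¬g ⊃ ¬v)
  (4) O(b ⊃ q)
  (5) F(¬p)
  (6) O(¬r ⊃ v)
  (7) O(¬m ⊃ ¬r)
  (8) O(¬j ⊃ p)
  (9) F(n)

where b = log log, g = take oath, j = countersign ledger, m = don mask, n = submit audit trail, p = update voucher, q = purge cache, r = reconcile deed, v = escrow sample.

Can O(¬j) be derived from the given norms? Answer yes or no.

No

Premise 8 is O(¬j ⊃ p); even if O(p) held, inferring O(¬j) would be affirming the consequent — invalid.
No other premise forces O(¬j). An ideal world satisfying every premise can still have ¬j false, so O(¬j) is not derivable.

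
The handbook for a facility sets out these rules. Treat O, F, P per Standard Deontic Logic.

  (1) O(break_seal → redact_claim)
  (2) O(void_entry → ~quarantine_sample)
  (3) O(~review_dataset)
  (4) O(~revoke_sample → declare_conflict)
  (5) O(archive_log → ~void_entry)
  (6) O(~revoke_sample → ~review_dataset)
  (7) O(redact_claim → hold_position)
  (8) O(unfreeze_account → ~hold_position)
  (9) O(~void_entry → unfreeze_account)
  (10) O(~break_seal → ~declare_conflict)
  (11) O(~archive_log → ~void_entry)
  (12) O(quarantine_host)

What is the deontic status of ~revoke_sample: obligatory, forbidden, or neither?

Forbidden

Premises 11 and 5 cover both cases: O(~archive_log → ~void_entry) and O(archive_log → ~void_entry). Since ~archive_log ∨ archive_log is a tautology, O(~void_entry) follows.
Applying K to premise 9 (O(~void_entry → unfreeze_account)) and O(~void_entry) yields O(unfreeze_account).
Applying K to premise 8 (O(unfreeze_account → ~hold_position)) and O(unfreeze_account) yields O(~hold_position).
Premise 7, O(redact_claim → hold_position), contraposes to O(~hold_position → ~redact_claim); with O(~hold_position) we get O(~redact_claim).
The contrapositive of premise 1 (O(break_seal → redact_claim)) is O(~redact_claim → ~break_seal), and O(~redact_claim) is already established, so O(~break_seal).
With premise 10, O(~break_seal → ~declare_conflict), the K-axiom yields O(~declare_conflict).
Premise 4 is O(~revoke_sample → declare_conflict); contrapositively O(~declare_conflict → revoke_sample). Since O(~declare_conflict) holds, K gives O(revoke_sample).
Premises 2, 3, 6, 12 do not contribute to this derivation.
Thus O(revoke_sample), which is F(~revoke_sample): ~revoke_sample is forbidden.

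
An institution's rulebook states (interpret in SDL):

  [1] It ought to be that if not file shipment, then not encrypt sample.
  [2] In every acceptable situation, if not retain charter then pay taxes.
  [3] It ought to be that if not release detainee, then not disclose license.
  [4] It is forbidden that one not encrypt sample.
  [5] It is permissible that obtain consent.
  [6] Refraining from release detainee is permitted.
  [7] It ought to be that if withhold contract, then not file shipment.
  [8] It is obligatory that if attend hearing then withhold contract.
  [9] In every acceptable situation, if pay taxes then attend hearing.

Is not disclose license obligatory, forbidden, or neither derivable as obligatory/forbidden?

Neither

Premise 3 is O(¬release_detainee → ¬disclose_license), but O(¬release_detainee) is not derivable from the premises (the permission P(¬release_detainee) asserts only ¬O(release_detainee), not O(¬release_detainee)), so it does not yield O(¬disclose_license).
No premise or chain of K-axiom applications forces O(¬disclose_license), and none forces O(disclose_license). So ¬disclose_license is neither obligatory nor forbidden under these norms.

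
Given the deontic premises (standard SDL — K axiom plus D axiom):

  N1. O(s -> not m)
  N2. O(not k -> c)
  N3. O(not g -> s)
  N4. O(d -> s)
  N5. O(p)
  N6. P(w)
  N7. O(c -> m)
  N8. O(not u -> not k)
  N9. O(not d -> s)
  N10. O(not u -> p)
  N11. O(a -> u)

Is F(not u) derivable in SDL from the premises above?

Yes

Premises 4 and 9 cover both cases: O(d -> s) and O(not d -> s). Since d ∨ not d is a tautology, O(s) follows.
With premise 1, O(s -> not m), the K-axiom yields O(not m).
The contrapositive of premise 7 (O(c -> m)) is O(not m -> not c), and O(not m) is already established, so O(not c).
The contrapositive of premise 2 (O(not k -> c)) is O(not c -> k), and O(not c) is already established, so O(k).
The contrapositive of premise 8 (O(not u -> not k)) is O(k -> u), and O(k) is already established, so O(u).
Premises 3, 5, 6, 10, 11 do not contribute to this derivation.
So O(u) holds, i.e. F(not u). The claim follows.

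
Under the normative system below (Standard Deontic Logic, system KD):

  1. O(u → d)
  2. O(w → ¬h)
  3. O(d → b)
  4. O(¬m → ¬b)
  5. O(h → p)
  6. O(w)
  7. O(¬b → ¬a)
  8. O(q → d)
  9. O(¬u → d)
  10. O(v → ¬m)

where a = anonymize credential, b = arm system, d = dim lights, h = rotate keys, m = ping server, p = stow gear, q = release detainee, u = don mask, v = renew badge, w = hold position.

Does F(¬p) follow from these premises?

Premise 5 is O(h → p), but O(h) is not derivable from the premises, so it does not yield O(p).
No other premise forces O(p). An ideal world satisfying every premise can still have ¬p true, so F(¬p) is not derivable.

No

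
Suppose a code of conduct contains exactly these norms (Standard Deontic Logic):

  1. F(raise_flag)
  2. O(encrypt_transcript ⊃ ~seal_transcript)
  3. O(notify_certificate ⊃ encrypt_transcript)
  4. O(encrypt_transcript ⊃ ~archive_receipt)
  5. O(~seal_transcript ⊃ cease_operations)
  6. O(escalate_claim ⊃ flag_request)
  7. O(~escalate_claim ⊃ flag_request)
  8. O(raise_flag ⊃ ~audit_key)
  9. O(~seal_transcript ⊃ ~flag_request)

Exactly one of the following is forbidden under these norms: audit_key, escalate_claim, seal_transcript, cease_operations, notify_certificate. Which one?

By case analysis on escalate_claim: premise 6 gives O(escalate_claim ⊃ flag_request) and premise 7 gives O(~escalate_claim ⊃ flag_request), so O(flag_request) either way.
Premise 9, O(~seal_transcript ⊃ ~flag_request), contraposes to O(flag_request ⊃ seal_transcript); with O(flag_request) we get O(seal_transcript).
Premise 2, O(encrypt_transcript ⊃ ~seal_transcript), contraposes to O(seal_transcript ⊃ ~encrypt_transcript); with O(seal_transcript) we get O(~encrypt_transcript).
Premise 3 is O(notify_certificate ⊃ encrypt_transcript); contrapositively O(~encrypt_transcript ⊃ ~notify_certificate). Since O(~encrypt_transcript) holds, K gives O(~notify_certificate).
So O(~notify_certificate) holds, i.e. notify_certificate is forbidden. None of the other listed options is forbidden under the premises.

notify_certificate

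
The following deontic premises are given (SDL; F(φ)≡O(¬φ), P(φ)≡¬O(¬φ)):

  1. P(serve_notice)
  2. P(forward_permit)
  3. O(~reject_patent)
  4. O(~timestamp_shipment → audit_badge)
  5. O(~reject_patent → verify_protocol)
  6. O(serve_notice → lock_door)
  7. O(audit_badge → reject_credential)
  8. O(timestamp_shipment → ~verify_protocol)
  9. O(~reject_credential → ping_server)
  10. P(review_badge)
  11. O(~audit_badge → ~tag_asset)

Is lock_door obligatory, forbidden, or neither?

Premise 6 is O(serve_notice → lock_door), but O(serve_notice) is not derivable from the premises (the permission P(serve_notice) asserts only ~O(~serve_notice), not O(serve_notice)), so it does not yield O(lock_door).
No premise or chain of K-axiom applications forces O(lock_door), and none forces O(~lock_door). So lock_door is neither obligatory nor forbidden under these norms.

Neither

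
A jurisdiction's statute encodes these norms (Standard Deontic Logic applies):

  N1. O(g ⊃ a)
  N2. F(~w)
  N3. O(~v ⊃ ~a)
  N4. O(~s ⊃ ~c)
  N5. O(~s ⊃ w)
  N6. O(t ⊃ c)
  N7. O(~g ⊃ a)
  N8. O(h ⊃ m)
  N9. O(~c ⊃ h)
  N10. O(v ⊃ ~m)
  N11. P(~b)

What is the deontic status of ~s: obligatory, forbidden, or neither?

Premises 7 and 1 are O(~g ⊃ a) and O(g ⊃ a); every ideal world satisfies ~g or g, so in either case a holds — hence O(a).
Premise 3 is O(~v ⊃ ~a); contrapositively O(a ⊃ v). Since O(a) holds, K gives O(v).
Premise 10 is O(v ⊃ ~m); since O(v), deontic closure gives O(~m).
Premise 8, O(h ⊃ m), contraposes to O(~m ⊃ ~h); with O(~m) we get O(~h).
Premise 9, O(~c ⊃ h), contraposes to O(~h ⊃ c); with O(~h) we get O(c).
The contrapositive of premise 4 (O(~s ⊃ ~c)) is O(c ⊃ s), and O(c) is already established, so O(s).
Premises 2, 5, 6, 11 do not contribute to this derivation.
Thus O(s), which is F(~s): ~s is forbidden.

Forbidden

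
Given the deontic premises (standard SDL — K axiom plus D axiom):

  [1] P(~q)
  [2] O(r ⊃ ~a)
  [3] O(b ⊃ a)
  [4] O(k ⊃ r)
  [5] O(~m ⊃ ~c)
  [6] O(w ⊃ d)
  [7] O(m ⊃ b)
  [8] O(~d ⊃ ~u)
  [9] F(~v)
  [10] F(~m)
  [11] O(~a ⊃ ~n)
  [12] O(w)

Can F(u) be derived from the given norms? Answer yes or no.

No

Premise 8 is O(~d ⊃ ~u), but O(~d) is not derivable from the premises, so it does not yield O(~u).
No other premise forces O(~u). An ideal world satisfying every premise can still have u true, so F(u) is not derivable.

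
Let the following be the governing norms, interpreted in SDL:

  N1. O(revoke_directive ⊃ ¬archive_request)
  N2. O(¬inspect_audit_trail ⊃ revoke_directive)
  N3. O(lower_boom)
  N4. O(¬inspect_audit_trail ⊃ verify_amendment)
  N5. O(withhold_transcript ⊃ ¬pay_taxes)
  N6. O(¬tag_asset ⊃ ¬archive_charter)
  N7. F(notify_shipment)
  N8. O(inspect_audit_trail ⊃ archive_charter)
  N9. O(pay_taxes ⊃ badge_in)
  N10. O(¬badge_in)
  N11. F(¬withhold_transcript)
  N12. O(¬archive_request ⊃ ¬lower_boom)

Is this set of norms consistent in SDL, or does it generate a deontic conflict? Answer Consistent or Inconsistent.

Consistent

Premise 9 is O(pay_taxes ⊃ badge_in), but O(pay_taxes) is not derivable from the premises, so it does not yield O(badge_in).
So O(badge_in) is not derivable, and the apparent clash with O(¬badge_in) does not arise.
A world satisfying every obligation exists (e.g. archive_charter=true, archive_request=true, badge_in=false, inspect_audit_trail=true, lower_boom=true, notify_shipment=false, pay_taxes=false, revoke_directive=false, tag_asset=true, verify_amendment=false, withhold_transcript=true); no atom is both obligatory and forbidden, so the set is consistent.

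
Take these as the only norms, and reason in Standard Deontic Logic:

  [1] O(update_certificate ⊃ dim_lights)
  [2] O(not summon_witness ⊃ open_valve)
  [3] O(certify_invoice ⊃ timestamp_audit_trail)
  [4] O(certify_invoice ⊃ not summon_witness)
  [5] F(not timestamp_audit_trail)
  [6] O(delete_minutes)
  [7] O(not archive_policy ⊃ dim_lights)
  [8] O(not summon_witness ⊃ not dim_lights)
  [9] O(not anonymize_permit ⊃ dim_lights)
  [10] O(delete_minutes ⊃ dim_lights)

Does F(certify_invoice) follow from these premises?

Yes

Premise 6 gives O(delete_minutes).
Premise 10 is O(delete_minutes ⊃ dim_lights); since O(delete_minutes), deontic closure gives O(dim_lights).
The contrapositive of premise 8 (O(not summon_witness ⊃ not dim_lights)) is O(dim_lights ⊃ summon_witness), and O(dim_lights) is already established, so O(summon_witness).
Premise 4 is O(certify_invoice ⊃ not summon_witness); contrapositively O(summon_witness ⊃ not certify_invoice). Since O(summon_witness) holds, K gives O(not certify_invoice).
Premises 1, 2, 3, 5, 7, 9 do not contribute to this derivation.
So O(not certify_invoice) holds, i.e. F(certify_invoice). The claim follows.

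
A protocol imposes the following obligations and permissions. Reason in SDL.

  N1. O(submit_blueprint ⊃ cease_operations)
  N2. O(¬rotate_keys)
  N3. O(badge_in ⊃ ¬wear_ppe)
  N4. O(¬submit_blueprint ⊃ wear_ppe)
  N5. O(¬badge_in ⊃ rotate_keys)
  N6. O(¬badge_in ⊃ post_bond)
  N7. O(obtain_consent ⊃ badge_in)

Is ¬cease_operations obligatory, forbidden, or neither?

Premise 2 states O(¬rotate_keys) outright.
Premise 5 is O(¬badge_in ⊃ rotate_keys); contrapositively O(¬rotate_keys ⊃ badge_in). Since O(¬rotate_keys) holds, K gives O(badge_in).
Premise 3 is O(badge_in ⊃ ¬wear_ppe); since O(badge_in), deontic closure gives O(¬wear_ppe).
Premise 4, O(¬submit_blueprint ⊃ wear_ppe), contraposes to O(¬wear_ppe ⊃ submit_blueprint); with O(¬wear_ppe) we get O(submit_blueprint).
Applying K to premise 1 (O(submit_blueprint ⊃ cease_operations)) and O(submit_blueprint) yields O(cease_operations).
Premises 6, 7 do not contribute to this derivation.
Thus O(cease_operations), which is F(¬cease_operations): ¬cease_operations is forbidden.

Forbidden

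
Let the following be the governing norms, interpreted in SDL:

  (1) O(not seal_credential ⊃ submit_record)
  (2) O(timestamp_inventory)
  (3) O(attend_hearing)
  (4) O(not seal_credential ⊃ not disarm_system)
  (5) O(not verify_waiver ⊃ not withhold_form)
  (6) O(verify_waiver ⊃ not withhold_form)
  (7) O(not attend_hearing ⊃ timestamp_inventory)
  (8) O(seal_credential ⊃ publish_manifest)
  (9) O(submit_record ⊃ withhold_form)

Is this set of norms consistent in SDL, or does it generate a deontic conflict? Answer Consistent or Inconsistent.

Consistent

Premise 7 is O(not attend_hearing ⊃ timestamp_inventory); even if O(timestamp_inventory) held, inferring O(not attend_hearing) would be affirming the consequent — invalid.
So O(not attend_hearing) is not derivable, and the apparent clash with O(attend_hearing) does not arise.
A world satisfying every obligation exists (e.g. attend_hearing=true, disarm_system=false, publish_manifest=true, seal_credential=true, submit_record=false, timestamp_inventory=true, verify_waiver=false, withhold_form=false); no atom is both obligatory and forbidden, so the set is consistent.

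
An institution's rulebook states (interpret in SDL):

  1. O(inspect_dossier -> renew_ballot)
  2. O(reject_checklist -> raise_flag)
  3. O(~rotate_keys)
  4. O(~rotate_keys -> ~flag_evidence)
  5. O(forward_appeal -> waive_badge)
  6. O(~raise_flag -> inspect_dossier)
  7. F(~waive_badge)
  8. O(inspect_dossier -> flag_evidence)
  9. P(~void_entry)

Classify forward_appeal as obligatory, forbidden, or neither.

Neither

Premise 5 is O(forward_appeal -> waive_badge); even if O(waive_badge) held, inferring O(forward_appeal) would be affirming the consequent — invalid.
No premise or chain of K-axiom applications forces O(forward_appeal), and none forces O(~forward_appeal). So forward_appeal is neither obligatory nor forbidden under these norms.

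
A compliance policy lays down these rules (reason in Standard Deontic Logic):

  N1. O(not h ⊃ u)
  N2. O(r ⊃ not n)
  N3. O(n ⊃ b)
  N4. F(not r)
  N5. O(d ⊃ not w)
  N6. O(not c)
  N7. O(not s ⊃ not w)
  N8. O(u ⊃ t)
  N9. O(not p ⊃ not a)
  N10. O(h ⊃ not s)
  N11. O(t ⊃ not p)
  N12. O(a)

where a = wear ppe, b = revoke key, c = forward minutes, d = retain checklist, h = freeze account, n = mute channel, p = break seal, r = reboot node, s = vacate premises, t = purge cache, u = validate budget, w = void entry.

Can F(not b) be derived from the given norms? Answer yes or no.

No

Premise 3 is O(n ⊃ b), but O(n) is not derivable from the premises, so it does not yield O(b).
No other premise forces O(b). An ideal world satisfying every premise can still have not b true, so F(not b) is not derivable.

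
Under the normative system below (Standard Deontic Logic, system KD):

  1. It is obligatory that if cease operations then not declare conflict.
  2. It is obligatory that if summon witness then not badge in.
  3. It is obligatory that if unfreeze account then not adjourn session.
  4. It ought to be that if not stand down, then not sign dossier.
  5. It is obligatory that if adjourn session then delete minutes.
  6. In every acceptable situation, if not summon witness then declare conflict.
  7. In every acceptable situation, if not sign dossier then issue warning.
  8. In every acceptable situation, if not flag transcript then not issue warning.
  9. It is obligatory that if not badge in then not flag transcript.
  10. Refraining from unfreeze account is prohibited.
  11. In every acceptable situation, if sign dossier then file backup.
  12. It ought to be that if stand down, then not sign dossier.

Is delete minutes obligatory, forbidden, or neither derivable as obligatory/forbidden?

Premise 5 is O(adjourn_session → delete_minutes), but O(adjourn_session) is not derivable from the premises, so it does not yield O(delete_minutes).
No premise or chain of K-axiom applications forces O(delete_minutes), and none forces O(¬delete_minutes). So delete_minutes is neither obligatory nor forbidden under these norms.

Neither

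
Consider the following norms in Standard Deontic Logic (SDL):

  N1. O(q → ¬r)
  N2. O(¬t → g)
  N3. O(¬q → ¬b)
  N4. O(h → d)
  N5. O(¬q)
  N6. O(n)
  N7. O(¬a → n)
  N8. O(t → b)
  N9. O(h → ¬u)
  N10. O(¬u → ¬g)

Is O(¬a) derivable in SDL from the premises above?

No

Premise 7 is O(¬a → n); even if O(n) held, inferring O(¬a) would be affirming the consequent — invalid.
No other premise forces O(¬a). An ideal world satisfying every premise can still have ¬a false, so O(¬a) is not derivable.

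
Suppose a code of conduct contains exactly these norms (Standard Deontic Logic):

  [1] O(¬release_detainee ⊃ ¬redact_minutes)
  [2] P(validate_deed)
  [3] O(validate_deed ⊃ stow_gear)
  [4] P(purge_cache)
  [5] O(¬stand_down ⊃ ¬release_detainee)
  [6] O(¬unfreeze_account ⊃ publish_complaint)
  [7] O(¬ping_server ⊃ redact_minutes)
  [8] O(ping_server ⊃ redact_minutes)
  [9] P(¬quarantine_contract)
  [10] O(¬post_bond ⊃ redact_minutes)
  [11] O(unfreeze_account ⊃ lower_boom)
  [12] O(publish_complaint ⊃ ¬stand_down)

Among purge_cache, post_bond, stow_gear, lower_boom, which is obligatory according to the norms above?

Premises 8 and 7 cover both cases: O(ping_server ⊃ redact_minutes) and O(¬ping_server ⊃ redact_minutes). Since ping_server ∨ ¬ping_server is a tautology, O(redact_minutes) follows.
Premise 1, O(¬release_detainee ⊃ ¬redact_minutes), contraposes to O(redact_minutes ⊃ release_detainee); with O(redact_minutes) we get O(release_detainee).
Premise 5, O(¬stand_down ⊃ ¬release_detainee), contraposes to O(release_detainee ⊃ stand_down); with O(release_detainee) we get O(stand_down).
Premise 12 is O(publish_complaint ⊃ ¬stand_down); contrapositively O(stand_down ⊃ ¬publish_complaint). Since O(stand_down) holds, K gives O(¬publish_complaint).
The contrapositive of premise 6 (O(¬unfreeze_account ⊃ publish_complaint)) is O(¬publish_complaint ⊃ unfreeze_account), and O(¬publish_complaint) is already established, so O(unfreeze_account).
Applying K to premise 11 (O(unfreeze_account ⊃ lower_boom)) and O(unfreeze_account) yields O(lower_boom).
So O(lower_boom) holds — lower_boom is obligatory. None of the other listed options is made obligatory by any chain of premises.

lower_boom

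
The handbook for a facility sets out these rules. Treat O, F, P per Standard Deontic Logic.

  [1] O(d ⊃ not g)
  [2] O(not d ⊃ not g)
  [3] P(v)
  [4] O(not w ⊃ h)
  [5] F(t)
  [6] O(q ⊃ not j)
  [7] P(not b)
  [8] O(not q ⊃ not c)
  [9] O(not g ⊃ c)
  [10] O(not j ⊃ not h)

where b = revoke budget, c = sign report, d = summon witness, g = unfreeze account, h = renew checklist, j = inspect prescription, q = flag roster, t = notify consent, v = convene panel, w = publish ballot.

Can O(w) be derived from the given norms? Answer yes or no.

Yes

Premises 2 and 1 cover both cases: O(not d ⊃ not g) and O(d ⊃ not g). Since not d ∨ d is a tautology, O(not g) follows.
Applying K to premise 9 (O(not g ⊃ c)) and O(not g) yields O(c).
Premise 8, O(not q ⊃ not c), contraposes to O(c ⊃ q); with O(c) we get O(q).
With premise 6, O(q ⊃ not j), the K-axiom yields O(not j).
Premise 10 is O(not j ⊃ not h); since O(not j), deontic closure gives O(not h).
Premise 4 is O(not w ⊃ h); contrapositively O(not h ⊃ w). Since O(not h) holds, K gives O(w).
Premises 3, 5, 7 do not contribute to this derivation.
So O(w) follows.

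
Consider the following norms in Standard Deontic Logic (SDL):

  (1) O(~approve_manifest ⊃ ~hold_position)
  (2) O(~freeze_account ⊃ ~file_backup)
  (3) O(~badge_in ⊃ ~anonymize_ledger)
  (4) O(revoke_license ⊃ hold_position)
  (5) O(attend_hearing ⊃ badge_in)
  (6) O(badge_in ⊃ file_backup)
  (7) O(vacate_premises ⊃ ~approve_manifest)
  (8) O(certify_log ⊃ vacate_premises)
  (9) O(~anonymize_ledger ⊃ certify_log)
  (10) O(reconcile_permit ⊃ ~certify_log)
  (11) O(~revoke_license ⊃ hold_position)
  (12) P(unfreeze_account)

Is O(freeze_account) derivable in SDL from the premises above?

Yes

Premises 11 and 4 cover both cases: O(~revoke_license ⊃ hold_position) and O(revoke_license ⊃ hold_position). Since ~revoke_license ∨ revoke_license is a tautology, O(hold_position) follows.
Premise 1, O(~approve_manifest ⊃ ~hold_position), contraposes to O(hold_position ⊃ approve_manifest); with O(hold_position) we get O(approve_manifest).
Premise 7, O(vacate_premises ⊃ ~approve_manifest), contraposes to O(approve_manifest ⊃ ~vacate_premises); with O(approve_manifest) we get O(~vacate_premises).
Premise 8 is O(certify_log ⊃ vacate_premises); contrapositively O(~vacate_premises ⊃ ~certify_log). Since O(~vacate_premises) holds, K gives O(~certify_log).
The contrapositive of premise 9 (O(~anonymize_ledger ⊃ certify_log)) is O(~certify_log ⊃ anonymize_ledger), and O(~certify_log) is already established, so O(anonymize_ledger).
Premise 3 is O(~badge_in ⊃ ~anonymize_ledger); contrapositively O(anonymize_ledger ⊃ badge_in). Since O(anonymize_ledger) holds, K gives O(badge_in).
Applying K to premise 6 (O(badge_in ⊃ file_backup)) and O(badge_in) yields O(file_backup).
The contrapositive of premise 2 (O(~freeze_account ⊃ ~file_backup)) is O(file_backup ⊃ freeze_account), and O(file_backup) is already established, so O(freeze_account).
Premises 5, 10, 12 do not contribute to this derivation.
So O(freeze_account) follows.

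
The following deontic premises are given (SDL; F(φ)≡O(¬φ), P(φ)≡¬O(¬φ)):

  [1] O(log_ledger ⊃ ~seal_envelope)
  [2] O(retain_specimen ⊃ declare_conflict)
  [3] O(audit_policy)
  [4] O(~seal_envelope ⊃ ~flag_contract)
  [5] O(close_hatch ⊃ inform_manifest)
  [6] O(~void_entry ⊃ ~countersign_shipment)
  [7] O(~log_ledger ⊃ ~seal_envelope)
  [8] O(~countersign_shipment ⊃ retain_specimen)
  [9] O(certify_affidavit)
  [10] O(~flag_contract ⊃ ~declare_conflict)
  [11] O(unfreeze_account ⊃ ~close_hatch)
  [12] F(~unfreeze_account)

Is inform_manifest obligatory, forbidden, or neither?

Neither

Premise 5 is O(close_hatch ⊃ inform_manifest), but O(close_hatch) is not derivable from the premises, so it does not yield O(inform_manifest).
No premise or chain of K-axiom applications forces O(inform_manifest), and none forces O(~inform_manifest). So inform_manifest is neither obligatory nor forbidden under these norms.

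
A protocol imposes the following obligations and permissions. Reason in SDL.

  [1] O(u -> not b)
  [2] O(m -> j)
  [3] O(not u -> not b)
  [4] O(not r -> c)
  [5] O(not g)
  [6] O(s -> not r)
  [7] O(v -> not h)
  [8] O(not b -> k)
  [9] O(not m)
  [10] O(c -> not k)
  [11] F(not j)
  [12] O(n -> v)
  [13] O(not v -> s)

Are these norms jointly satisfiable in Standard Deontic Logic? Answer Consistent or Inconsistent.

Premise 2 is O(m -> j); even if O(j) held, inferring O(m) would be affirming the consequent — invalid.
So O(m) is not derivable, and the apparent clash with O(not m) does not arise.
A world satisfying every obligation exists (e.g. b=false, c=false, g=false, h=false, j=true, k=true, m=false, n=false, r=true, s=false, u=false, v=true); no atom is both obligatory and forbidden, so the set is consistent.

Consistent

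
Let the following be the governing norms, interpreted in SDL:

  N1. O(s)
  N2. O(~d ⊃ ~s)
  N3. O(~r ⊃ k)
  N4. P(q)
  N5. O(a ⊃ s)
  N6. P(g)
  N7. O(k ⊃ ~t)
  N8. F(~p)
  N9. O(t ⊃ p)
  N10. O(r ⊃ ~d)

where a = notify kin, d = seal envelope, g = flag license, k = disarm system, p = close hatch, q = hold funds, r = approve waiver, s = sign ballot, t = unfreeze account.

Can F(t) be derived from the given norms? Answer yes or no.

Premise 1 states O(s) outright.
Premise 2 is O(~d ⊃ ~s); contrapositively O(s ⊃ d). Since O(s) holds, K gives O(d).
Premise 10 is O(r ⊃ ~d); contrapositively O(d ⊃ ~r). Since O(d) holds, K gives O(~r).
With premise 3, O(~r ⊃ k), the K-axiom yields O(k).
Applying K to premise 7 (O(k ⊃ ~t)) and O(k) yields O(~t).
Premises 4, 5, 6, 8, 9 do not contribute to this derivation.
So O(~t) holds, i.e. F(t). The claim follows.

Yes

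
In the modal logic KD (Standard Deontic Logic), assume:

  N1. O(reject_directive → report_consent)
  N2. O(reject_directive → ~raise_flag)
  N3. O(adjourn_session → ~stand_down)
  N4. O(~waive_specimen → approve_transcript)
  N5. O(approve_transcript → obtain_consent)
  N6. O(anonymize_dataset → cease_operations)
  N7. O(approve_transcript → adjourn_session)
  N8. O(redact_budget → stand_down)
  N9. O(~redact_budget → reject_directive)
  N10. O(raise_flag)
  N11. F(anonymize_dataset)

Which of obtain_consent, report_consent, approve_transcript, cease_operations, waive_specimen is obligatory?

waive_specimen

From premise 10 we have O(raise_flag).
Premise 2 is O(reject_directive → ~raise_flag); contrapositively O(raise_flag → ~reject_directive). Since O(raise_flag) holds, K gives O(~reject_directive).
The contrapositive of premise 9 (O(~redact_budget → reject_directive)) is O(~reject_directive → redact_budget), and O(~reject_directive) is already established, so O(redact_budget).
From O(redact_budget) and premise 8, O(redact_budget → stand_down), we obtain O(stand_down).
The contrapositive of premise 3 (O(adjourn_session → ~stand_down)) is O(stand_down → ~adjourn_session), and O(stand_down) is already established, so O(~adjourn_session).
The contrapositive of premise 7 (O(approve_transcript → adjourn_session)) is O(~adjourn_session → ~approve_transcript), and O(~adjourn_session) is already established, so O(~approve_transcript).
Premise 4 is O(~waive_specimen → approve_transcript); contrapositively O(~approve_transcript → waive_specimen). Since O(~approve_transcript) holds, K gives O(waive_specimen).
So O(waive_specimen) holds — waive_specimen is obligatory. None of the other listed options is made obligatory by any chain of premises.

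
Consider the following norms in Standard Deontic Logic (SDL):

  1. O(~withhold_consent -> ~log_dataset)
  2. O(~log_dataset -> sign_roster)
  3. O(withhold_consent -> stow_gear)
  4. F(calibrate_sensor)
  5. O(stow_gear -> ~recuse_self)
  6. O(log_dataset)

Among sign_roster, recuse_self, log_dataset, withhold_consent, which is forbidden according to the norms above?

recuse_self

Premise 6 gives O(log_dataset).
The contrapositive of premise 1 (O(~withhold_consent -> ~log_dataset)) is O(log_dataset -> withhold_consent), and O(log_dataset) is already established, so O(withhold_consent).
From O(withhold_consent) and premise 3, O(withhold_consent -> stow_gear), we obtain O(stow_gear).
Premise 5 is O(stow_gear -> ~recuse_self); since O(stow_gear), deontic closure gives O(~recuse_self).
So O(~recuse_self) holds, i.e. recuse_self is forbidden. None of the other listed options is forbidden under the premises.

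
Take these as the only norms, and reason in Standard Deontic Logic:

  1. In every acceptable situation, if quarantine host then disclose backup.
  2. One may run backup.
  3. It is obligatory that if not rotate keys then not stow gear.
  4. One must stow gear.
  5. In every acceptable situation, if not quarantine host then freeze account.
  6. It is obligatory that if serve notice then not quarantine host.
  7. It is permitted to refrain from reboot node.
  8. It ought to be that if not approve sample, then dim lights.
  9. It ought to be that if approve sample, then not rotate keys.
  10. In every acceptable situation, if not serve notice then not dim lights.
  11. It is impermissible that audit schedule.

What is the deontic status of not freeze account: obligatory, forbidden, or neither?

From premise 4 we have O(stow_gear).
Premise 3 is O(¬rotate_keys → ¬stow_gear); contrapositively O(stow_gear → rotate_keys). Since O(stow_gear) holds, K gives O(rotate_keys).
Premise 9, O(approve_sample → ¬rotate_keys), contraposes to O(rotate_keys → ¬approve_sample); with O(rotate_keys) we get O(¬approve_sample).
Premise 8 is O(¬approve_sample → dim_lights); since O(¬approve_sample), deontic closure gives O(dim_lights).
The contrapositive of premise 10 (O(¬serve_notice → ¬dim_lights)) is O(dim_lights → serve_notice), and O(dim_lights) is already established, so O(serve_notice).
From O(serve_notice) and premise 6, O(serve_notice → ¬quarantine_host), we obtain O(¬quarantine_host).
Premise 5 is O(¬quarantine_host → freeze_account); since O(¬quarantine_host), deontic closure gives O(freeze_account).
Premises 1, 2, 7, 11 do not contribute to this derivation.
Thus O(freeze_account), which is F(¬freeze_account): ¬freeze_account is forbidden.

Forbidden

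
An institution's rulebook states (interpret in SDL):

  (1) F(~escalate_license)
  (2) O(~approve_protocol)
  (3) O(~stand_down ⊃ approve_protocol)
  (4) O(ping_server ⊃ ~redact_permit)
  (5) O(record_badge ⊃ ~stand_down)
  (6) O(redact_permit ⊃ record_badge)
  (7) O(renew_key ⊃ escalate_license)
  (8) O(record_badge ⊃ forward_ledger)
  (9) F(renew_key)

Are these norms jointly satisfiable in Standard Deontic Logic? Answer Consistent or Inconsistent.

Premise 7 is O(renew_key ⊃ escalate_license); even if O(escalate_license) held, inferring O(renew_key) would be affirming the consequent — invalid.
So O(renew_key) is not derivable, and the apparent clash with O(~renew_key) does not arise.
A world satisfying every obligation exists (e.g. approve_protocol=false, escalate_license=true, forward_ledger=false, ping_server=false, record_badge=false, redact_permit=false, renew_key=false, stand_down=true); no atom is both obligatory and forbidden, so the set is consistent.

Consistent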